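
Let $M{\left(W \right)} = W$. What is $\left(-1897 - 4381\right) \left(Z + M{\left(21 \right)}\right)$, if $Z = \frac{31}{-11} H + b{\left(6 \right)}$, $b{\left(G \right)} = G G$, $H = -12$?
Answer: $- \frac{6271722}{11} \approx -5.7016 \cdot 10^{5}$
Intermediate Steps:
$b{\left(G \right)} = G^{2}$
$Z = \frac{768}{11}$ ($Z = \frac{31}{-11} \left(-12\right) + 6^{2} = 31 \left(- \frac{1}{11}\right) \left(-12\right) + 36 = \left(- \frac{31}{11}\right) \left(-12\right) + 36 = \frac{372}{11} + 36 = \frac{768}{11} \approx 69.818$)
$\left(-1897 - 4381\right) \left(Z + M{\left(21 \right)}\right) = \left(-1897 - 4381\right) \left(\frac{768}{11} + 21\right) = \left(-6278\right) \frac{999}{11} = - \frac{6271722}{11}$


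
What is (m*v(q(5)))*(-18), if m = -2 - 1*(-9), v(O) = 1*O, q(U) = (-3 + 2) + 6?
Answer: -630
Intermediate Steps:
q(U) = 5 (q(U) = -1 + 6 = 5)
v(O) = O
m = 7 (m = -2 + 9 = 7)
(m*v(q(5)))*(-18) = (7*5)*(-18) = 35*(-18) = -630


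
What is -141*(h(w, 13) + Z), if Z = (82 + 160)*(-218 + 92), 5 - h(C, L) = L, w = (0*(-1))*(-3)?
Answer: 4300500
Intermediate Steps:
w = 0 (w = 0*(-3) = 0)
h(C, L) = 5 - L
Z = -30492 (Z = 242*(-126) = -30492)
-141*(h(w, 13) + Z) = -141*((5 - 1*13) - 30492) = -141*((5 - 13) - 30492) = -141*(-8 - 30492) = -141*(-30500) = 4300500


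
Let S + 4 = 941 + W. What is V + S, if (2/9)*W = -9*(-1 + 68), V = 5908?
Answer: 8263/2 ≈ 4131.5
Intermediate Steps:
W = -5427/2 (W = 9*(-9*(-1 + 68))/2 = 9*(-9*67)/2 = (9/2)*(-603) = -5427/2 ≈ -2713.5)
S = -3553/2 (S = -4 + (941 - 5427/2) = -4 - 3545/2 = -3553/2 ≈ -1776.5)
V + S = 5908 - 3553/2 = 8263/2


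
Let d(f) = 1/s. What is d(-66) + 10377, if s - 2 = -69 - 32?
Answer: 1027322/99 ≈ 10377.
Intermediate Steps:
s = -99 (s = 2 + (-69 - 32) = 2 - 101 = -99)
d(f) = -1/99 (d(f) = 1/(-99) = -1/99)
d(-66) + 10377 = -1/99 + 10377 = 1027322/99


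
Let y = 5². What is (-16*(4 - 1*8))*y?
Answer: 1600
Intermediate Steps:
y = 25
(-16*(4 - 1*8))*y = -16*(4 - 1*8)*25 = -16*(4 - 8)*25 = -16*(-4)*25 = 64*25 = 1600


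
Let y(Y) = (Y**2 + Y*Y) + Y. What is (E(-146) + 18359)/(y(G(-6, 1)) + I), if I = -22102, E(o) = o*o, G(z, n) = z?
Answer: -39675/22036 ≈ -1.8005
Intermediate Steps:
y(Y) = Y + 2*Y**2 (y(Y) = (Y**2 + Y**2) + Y = 2*Y**2 + Y = Y + 2*Y**2)
E(o) = o**2
(E(-146) + 18359)/(y(G(-6, 1)) + I) = ((-146)**2 + 18359)/(-6*(1 + 2*(-6)) - 22102) = (21316 + 18359)/(-6*(1 - 12) - 22102) = 39675/(-6*(-11) - 22102) = 39675/(66 - 22102) = 39675/(-22036) = 39675*(-1/22036) = -39675/22036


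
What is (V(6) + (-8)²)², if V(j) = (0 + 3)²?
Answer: 5329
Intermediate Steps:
V(j) = 9 (V(j) = 3² = 9)
(V(6) + (-8)²)² = (9 + (-8)²)² = (9 + 64)² = 73² = 5329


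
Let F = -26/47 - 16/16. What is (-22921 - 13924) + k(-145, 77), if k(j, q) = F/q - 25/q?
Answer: -133343303/3619 ≈ -36845.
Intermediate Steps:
F = -73/47 (F = -26*1/47 - 16*1/16 = -26/47 - 1 = -73/47 ≈ -1.5532)
k(j, q) = -1248/(47*q) (k(j, q) = -73/(47*q) - 25/q = -1248/(47*q))
(-22921 - 13924) + k(-145, 77) = (-22921 - 13924) - 1248/47/77 = -36845 - 1248/47*1/77 = -36845 - 1248/3619 = -133343303/3619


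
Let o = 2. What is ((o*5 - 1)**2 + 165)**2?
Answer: 60516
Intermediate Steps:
((o*5 - 1)**2 + 165)**2 = ((2*5 - 1)**2 + 165)**2 = ((10 - 1)**2 + 165)**2 = (9**2 + 165)**2 = (81 + 165)**2 = 246**2 = 60516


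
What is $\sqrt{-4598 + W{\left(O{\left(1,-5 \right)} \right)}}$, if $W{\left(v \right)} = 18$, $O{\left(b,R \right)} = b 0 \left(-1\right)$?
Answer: $2 i \sqrt{1145} \approx 67.676 i$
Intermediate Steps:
$O{\left(b,R \right)} = 0$ ($O{\left(b,R \right)} = 0 \left(-1\right) = 0$)
$\sqrt{-4598 + W{\left(O{\left(1,-5 \right)} \right)}} = \sqrt{-4598 + 18} = \sqrt{-4580} = 2 i \sqrt{1145}$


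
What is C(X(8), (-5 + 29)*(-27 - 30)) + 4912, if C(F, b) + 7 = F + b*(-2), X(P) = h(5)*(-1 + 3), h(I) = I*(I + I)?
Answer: 7741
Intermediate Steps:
h(I) = 2*I**2 (h(I) = I*(2*I) = 2*I**2)
X(P) = 100 (X(P) = (2*5**2)*(-1 + 3) = (2*25)*2 = 50*2 = 100)
C(F, b) = -7 + F - 2*b (C(F, b) = -7 + (F + b*(-2)) = -7 + (F - 2*b) = -7 + F - 2*b)
C(X(8), (-5 + 29)*(-27 - 30)) + 4912 = (-7 + 100 - 2*(-5 + 29)*(-27 - 30)) + 4912 = (-7 + 100 - 48*(-57)) + 4912 = (-7 + 100 - 2*(-1368)) + 4912 = (-7 + 100 + 2736) + 4912 = 2829 + 4912 = 7741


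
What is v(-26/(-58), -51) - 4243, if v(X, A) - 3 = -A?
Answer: -4189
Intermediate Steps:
v(X, A) = 3 - A
v(-26/(-58), -51) - 4243 = (3 - 1*(-51)) - 4243 = (3 + 51) - 4243 = 54 - 4243 = -4189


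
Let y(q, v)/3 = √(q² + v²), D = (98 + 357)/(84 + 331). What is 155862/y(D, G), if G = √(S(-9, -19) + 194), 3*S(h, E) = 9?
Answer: 718697*√1365414/227569 ≈ 3690.3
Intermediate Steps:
D = 91/83 (D = 455/415 = 455*(1/415) = 91/83 ≈ 1.0964)
S(h, E) = 3 (S(h, E) = (⅓)*9 = 3)
G = √197 (G = √(3 + 194) = √197 ≈ 14.036)
y(q, v) = 3*√(q² + v²)
155862/y(D, G) = 155862/((3*√((91/83)² + (√197)²))) = 155862/((3*√(8281/6889 + 197))) = 155862/((3*√(1365414/6889))) = 155862/((3*(√1365414/83))) = 155862/((3*√1365414/83)) = 155862*(83*√1365414/4096242) = 718697*√1365414/227569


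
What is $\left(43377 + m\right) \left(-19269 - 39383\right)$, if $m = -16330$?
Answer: $-1586360644$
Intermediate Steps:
$\left(43377 + m\right) \left(-19269 - 39383\right) = \left(43377 - 16330\right) \left(-19269 - 39383\right) = 27047 \left(-58652\right) = -1586360644$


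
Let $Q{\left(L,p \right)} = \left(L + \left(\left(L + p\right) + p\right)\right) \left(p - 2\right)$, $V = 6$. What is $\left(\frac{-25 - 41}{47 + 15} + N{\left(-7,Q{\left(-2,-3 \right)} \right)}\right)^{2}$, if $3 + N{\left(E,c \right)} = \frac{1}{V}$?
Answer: $\frac{525625}{34596} \approx 15.193$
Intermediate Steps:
$Q{\left(L,p \right)} = \left(-2 + p\right) \left(2 L + 2 p\right)$ ($Q{\left(L,p \right)} = \left(L + \left(L + 2 p\right)\right) \left(-2 + p\right) = \left(2 L + 2 p\right) \left(-2 + p\right) = \left(-2 + p\right) \left(2 L + 2 p\right)$)
$N{\left(E,c \right)} = - \frac{17}{6}$ ($N{\left(E,c \right)} = -3 + \frac{1}{6} = - \frac{17}{6}$)
$\left(\frac{-25 - 41}{47 + 15} + N{\left(-7,Q{\left(-2,-3 \right)} \right)}\right)^{2} = \left(\frac{-25 - 41}{47 + 15} - \frac{17}{6}\right)^{2} = \left(- \frac{66}{62} - \frac{17}{6}\right)^{2} = \left(\left(-66\right) \frac{1}{62} - \frac{17}{6}\right)^{2} = \left(- \frac{33}{31} - \frac{17}{6}\right)^{2} = \left(- \frac{725}{186}\right)^{2} = \frac{525625}{34596}$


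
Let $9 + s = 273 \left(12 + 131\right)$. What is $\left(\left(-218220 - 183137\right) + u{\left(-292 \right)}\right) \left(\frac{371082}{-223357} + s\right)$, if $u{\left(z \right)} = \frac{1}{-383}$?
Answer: $- \frac{1340013737752455696}{85545731} \approx -1.5664 \cdot 10^{10}$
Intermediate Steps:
$s = 39030$ ($s = -9 + 273 \left(12 + 131\right) = -9 + 273 \cdot 143 = -9 + 39039 = 39030$)
$u{\left(z \right)} = - \frac{1}{383}$
$\left(\left(-218220 - 183137\right) + u{\left(-292 \right)}\right) \left(\frac{371082}{-223357} + s\right) = \left(\left(-218220 - 183137\right) - \frac{1}{383}\right) \left(\frac{371082}{-223357} + 39030\right) = \left(\left(-218220 - 183137\right) - \frac{1}{383}\right) \left(371082 \left(- \frac{1}{223357}\right) + 39030\right) = \left(-401357 - \frac{1}{383}\right) \left(- \frac{371082}{223357} + 39030\right) = \left(- \frac{153719732}{383}\right) \frac{8717252628}{223357} = - \frac{1340013737752455696}{85545731}$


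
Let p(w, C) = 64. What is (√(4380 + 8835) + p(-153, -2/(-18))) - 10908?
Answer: -10844 + √13215 ≈ -10729.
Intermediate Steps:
(√(4380 + 8835) + p(-153, -2/(-18))) - 10908 = (√(4380 + 8835) + 64) - 10908 = (√13215 + 64) - 10908 = (64 + √13215) - 10908 = -10844 + √13215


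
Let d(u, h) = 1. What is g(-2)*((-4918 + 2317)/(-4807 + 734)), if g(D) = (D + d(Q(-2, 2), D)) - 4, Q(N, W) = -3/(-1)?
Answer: -13005/4073 ≈ -3.1930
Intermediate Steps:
Q(N, W) = 3 (Q(N, W) = -3*(-1) = 3)
g(D) = -3 + D (g(D) = (D + 1) - 4 = (1 + D) - 4 = -3 + D)
g(-2)*((-4918 + 2317)/(-4807 + 734)) = (-3 - 2)*((-4918 + 2317)/(-4807 + 734)) = -(-13005)/(-4073) = -(-13005)*(-1)/4073 = -5*2601/4073 = -13005/4073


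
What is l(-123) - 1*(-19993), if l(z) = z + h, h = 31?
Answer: 19901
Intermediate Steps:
l(z) = 31 + z (l(z) = z + 31 = 31 + z)
l(-123) - 1*(-19993) = (31 - 123) - 1*(-19993) = -92 + 19993 = 19901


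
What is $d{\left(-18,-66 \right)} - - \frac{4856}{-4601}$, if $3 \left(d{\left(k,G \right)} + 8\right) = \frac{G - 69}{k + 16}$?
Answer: $\frac{123717}{9202} \approx 13.445$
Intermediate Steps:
$d{\left(k,G \right)} = -8 + \frac{-69 + G}{3 \left(16 + k\right)}$ ($d{\left(k,G \right)} = -8 + \frac{\left(G - 69\right) \frac{1}{k + 16}}{3} = -8 + \frac{\left(-69 + G\right) \frac{1}{16 + k}}{3} = -8 + \frac{\frac{1}{16 + k} \left(-69 + G\right)}{3} = -8 + \frac{-69 + G}{3 \left(16 + k\right)}$)
$d{\left(-18,-66 \right)} - - \frac{4856}{-4601} = \frac{-453 - 66 - -432}{3 \left(16 - 18\right)} - - \frac{4856}{-4601} = \frac{-453 - 66 + 432}{3 \left(-2\right)} - \left(-4856\right) \left(- \frac{1}{4601}\right) = \frac{1}{3} \left(- \frac{1}{2}\right) \left(-87\right) - \frac{4856}{4601} = \frac{29}{2} - \frac{4856}{4601} = \frac{123717}{9202}$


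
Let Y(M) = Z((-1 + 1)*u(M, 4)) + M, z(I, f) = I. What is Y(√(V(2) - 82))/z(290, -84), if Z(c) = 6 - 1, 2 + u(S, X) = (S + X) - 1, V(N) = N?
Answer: 1/58 + 2*I*√5/145 ≈ 0.017241 + 0.030842*I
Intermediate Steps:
u(S, X) = -3 + S + X (u(S, X) = -2 + ((S + X) - 1) = -2 + (-1 + S + X) = -3 + S + X)
Z(c) = 5
Y(M) = 5 + M
Y(√(V(2) - 82))/z(290, -84) = (5 + √(2 - 82))/290 = (5 + √(-80))*(1/290) = (5 + 4*I*√5)*(1/290) = 1/58 + 2*I*√5/145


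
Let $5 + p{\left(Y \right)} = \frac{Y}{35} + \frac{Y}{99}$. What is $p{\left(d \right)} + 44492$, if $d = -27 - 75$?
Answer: $\frac{51377929}{1155} \approx 44483.0$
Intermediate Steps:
$d = -102$ ($d = -27 - 75 = -102$)
$p{\left(Y \right)} = -5 + \frac{134 Y}{3465}$ ($p{\left(Y \right)} = -5 + \left(\frac{Y}{35} + \frac{Y}{99}\right) = -5 + \frac{134 Y}{3465}$)
$p{\left(d \right)} + 44492 = \left(-5 + \frac{134}{3465} \left(-102\right)\right) + 44492 = \left(-5 - \frac{4556}{1155}\right) + 44492 = - \frac{10331}{1155} + 44492 = \frac{51377929}{1155}$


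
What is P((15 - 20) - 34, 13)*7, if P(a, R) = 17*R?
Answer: 1547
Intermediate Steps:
P((15 - 20) - 34, 13)*7 = (17*13)*7 = 221*7 = 1547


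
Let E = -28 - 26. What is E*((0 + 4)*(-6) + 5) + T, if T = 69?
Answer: 1095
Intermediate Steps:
E = -54
E*((0 + 4)*(-6) + 5) + T = -54*((0 + 4)*(-6) + 5) + 69 = -54*(4*(-6) + 5) + 69 = -54*(-24 + 5) + 69 = -54*(-19) + 69 = 1026 + 69 = 1095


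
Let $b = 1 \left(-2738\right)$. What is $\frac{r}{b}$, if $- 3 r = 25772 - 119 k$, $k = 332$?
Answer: $- \frac{6868}{4107} \approx -1.6723$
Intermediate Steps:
$b = -2738$
$r = \frac{13736}{3}$ ($r = - \frac{25772 - 119 \cdot 332}{3} = - \frac{25772 - 39508}{3} = \left(- \frac{1}{3}\right) \left(-13736\right) = \frac{13736}{3} \approx 4578.7$)
$\frac{r}{b} = \frac{13736}{3 \left(-2738\right)} = \frac{13736}{3} \left(- \frac{1}{2738}\right) = - \frac{6868}{4107}$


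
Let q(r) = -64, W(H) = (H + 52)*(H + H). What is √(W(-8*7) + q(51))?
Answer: 8*√6 ≈ 19.596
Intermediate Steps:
W(H) = 2*H*(52 + H) (W(H) = (52 + H)*(2*H) = 2*H*(52 + H))
√(W(-8*7) + q(51)) = √(2*(-8*7)*(52 - 8*7) - 64) = √(2*(-56)*(52 - 56) - 64) = √(2*(-56)*(-4) - 64) = √(448 - 64) = √384 = 8*√6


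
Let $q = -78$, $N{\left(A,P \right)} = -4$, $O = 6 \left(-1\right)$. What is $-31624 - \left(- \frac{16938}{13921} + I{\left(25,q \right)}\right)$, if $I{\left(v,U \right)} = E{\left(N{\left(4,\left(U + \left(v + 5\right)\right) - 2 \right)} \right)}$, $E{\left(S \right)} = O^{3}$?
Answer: $- \frac{437213830}{13921} \approx -31407.0$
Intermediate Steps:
$O = -6$
$E{\left(S \right)} = -216$ ($E{\left(S \right)} = \left(-6\right)^{3} = -216$)
$I{\left(v,U \right)} = -216$
$-31624 - \left(- \frac{16938}{13921} + I{\left(25,q \right)}\right) = -31624 - \left(-216 + \frac{16938}{-13921}\right) = -31624 + \left(\left(-16938\right) \left(- \frac{1}{13921}\right) + 216\right) = -31624 + \left(\frac{16938}{13921} + 216\right) = -31624 + \frac{3023874}{13921} = - \frac{437213830}{13921}$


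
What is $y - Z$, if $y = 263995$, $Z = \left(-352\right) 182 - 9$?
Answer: $328068$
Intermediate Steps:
$Z = -64073$ ($Z = -64064 - 9 = -64073$)
$y - Z = 263995 - -64073 = 263995 + 64073 = 328068$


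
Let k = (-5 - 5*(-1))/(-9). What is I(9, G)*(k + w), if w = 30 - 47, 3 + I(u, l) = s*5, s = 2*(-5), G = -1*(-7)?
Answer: 901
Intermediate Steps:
G = 7
k = 0 (k = (-5 + 5)*(-1/9) = 0*(-1/9) = 0)
s = -10
I(u, l) = -53 (I(u, l) = -3 - 10*5 = -3 - 50 = -53)
w = -17
I(9, G)*(k + w) = -53*(0 - 17) = -53*(-17) = 901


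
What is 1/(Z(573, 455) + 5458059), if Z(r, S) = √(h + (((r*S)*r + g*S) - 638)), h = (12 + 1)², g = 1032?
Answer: 5458059/29790258188695 - √149858786/29790258188695 ≈ 1.8281e-7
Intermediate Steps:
h = 169 (h = 13² = 169)
Z(r, S) = √(-469 + 1032*S + S*r²) (Z(r, S) = √(169 + (((r*S)*r + 1032*S) - 638)) = √(169 + (((S*r)*r + 1032*S) - 638)) = √(169 + ((S*r² + 1032*S) - 638)) = √(169 + ((1032*S + S*r²) - 638)) = √(169 + (-638 + 1032*S + S*r²)) = √(-469 + 1032*S + S*r²))
1/(Z(573, 455) + 5458059) = 1/(√(-469 + 1032*455 + 455*573²) + 5458059) = 1/(√(-469 + 469560 + 455*328329) + 5458059) = 1/(√(-469 + 469560 + 149389695) + 5458059) = 1/(√149858786 + 5458059) = 1/(5458059 + √149858786)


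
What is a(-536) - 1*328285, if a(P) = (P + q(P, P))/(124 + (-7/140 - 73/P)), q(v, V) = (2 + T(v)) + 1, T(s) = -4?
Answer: -109172944195/332551 ≈ -3.2829e+5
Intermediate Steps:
q(v, V) = -1 (q(v, V) = (2 - 4) + 1 = -2 + 1 = -1)
a(P) = (-1 + P)/(2479/20 - 73/P) (a(P) = (P - 1)/(124 + (-7/140 - 73/P)) = (-1 + P)/(124 + (-7*1/140 - 73/P)) = (-1 + P)/(124 + (-1/20 - 73/P)) = (-1 + P)/(2479/20 - 73/P))
a(-536) - 1*328285 = 20*(-536)*(-1 - 536)/(-1460 + 2479*(-536)) - 1*328285 = 20*(-536)*(-537)/(-1460 - 1328744) - 328285 = 20*(-536)*(-537)/(-1330204) - 328285 = 20*(-536)*(-1/1330204)*(-537) - 328285 = -1439160/332551 - 328285 = -109172944195/332551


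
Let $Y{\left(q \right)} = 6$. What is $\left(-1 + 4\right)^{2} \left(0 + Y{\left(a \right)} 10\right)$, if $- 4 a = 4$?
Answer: $540$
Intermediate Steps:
$a = -1$ ($a = \left(- \frac{1}{4}\right) 4 = -1$)
$\left(-1 + 4\right)^{2} \left(0 + Y{\left(a \right)} 10\right) = \left(-1 + 4\right)^{2} \left(0 + 6 \cdot 10\right) = 3^{2} \left(0 + 60\right) = 9 \cdot 60 = 540$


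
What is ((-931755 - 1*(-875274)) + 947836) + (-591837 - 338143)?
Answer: -38625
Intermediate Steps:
((-931755 - 1*(-875274)) + 947836) + (-591837 - 338143) = ((-931755 + 875274) + 947836) - 929980 = (-56481 + 947836) - 929980 = 891355 - 929980 = -38625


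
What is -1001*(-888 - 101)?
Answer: 989989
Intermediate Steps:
-1001*(-888 - 101) = -1001*(-989) = 989989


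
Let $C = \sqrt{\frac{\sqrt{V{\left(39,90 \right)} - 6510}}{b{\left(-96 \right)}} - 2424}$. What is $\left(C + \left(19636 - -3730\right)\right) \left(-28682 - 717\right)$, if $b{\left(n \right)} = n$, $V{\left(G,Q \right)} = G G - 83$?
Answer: $-686937034 - \frac{29399 \sqrt{-349056 - 6 i \sqrt{317}}}{12} \approx -6.8694 \cdot 10^{8} + 1.4474 \cdot 10^{6} i$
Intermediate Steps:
$V{\left(G,Q \right)} = -83 + G^{2}$ ($V{\left(G,Q \right)} = G^{2} - 83 = -83 + G^{2}$)
$C = \sqrt{-2424 - \frac{i \sqrt{317}}{24}}$ ($C = \sqrt{\frac{\sqrt{\left(-83 + 39^{2}\right) - 6510}}{-96} - 2424} = \sqrt{\sqrt{\left(-83 + 1521\right) - 6510} \left(- \frac{1}{96}\right) - 2424} = \sqrt{\sqrt{1438 - 6510} \left(- \frac{1}{96}\right) - 2424} = \sqrt{\sqrt{-5072} \left(- \frac{1}{96}\right) - 2424} = \sqrt{4 i \sqrt{317} \left(- \frac{1}{96}\right) - 2424} = \sqrt{- \frac{i \sqrt{317}}{24} - 2424} = \sqrt{-2424 - \frac{i \sqrt{317}}{24}} \approx 0.0075 - 49.234 i$)
$\left(C + \left(19636 - -3730\right)\right) \left(-28682 - 717\right) = \left(\frac{\sqrt{-349056 - 6 i \sqrt{317}}}{12} + \left(19636 - -3730\right)\right) \left(-28682 - 717\right) = \left(\frac{\sqrt{-349056 - 6 i \sqrt{317}}}{12} + \left(19636 + 3730\right)\right) \left(-29399\right) = \left(\frac{\sqrt{-349056 - 6 i \sqrt{317}}}{12} + 23366\right) \left(-29399\right) = \left(23366 + \frac{\sqrt{-349056 - 6 i \sqrt{317}}}{12}\right) \left(-29399\right) = -686937034 - \frac{29399 \sqrt{-349056 - 6 i \sqrt{317}}}{12}$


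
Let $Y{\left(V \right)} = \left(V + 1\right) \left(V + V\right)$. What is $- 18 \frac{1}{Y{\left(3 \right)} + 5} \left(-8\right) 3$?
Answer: $\frac{432}{29} \approx 14.897$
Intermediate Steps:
$Y{\left(V \right)} = 2 V \left(1 + V\right)$ ($Y{\left(V \right)} = \left(1 + V\right) 2 V = 2 V \left(1 + V\right)$)
$- 18 \frac{1}{Y{\left(3 \right)} + 5} \left(-8\right) 3 = - 18 \frac{1}{2 \cdot 3 \left(1 + 3\right) + 5} \left(-8\right) 3 = - 18 \frac{1}{2 \cdot 3 \cdot 4 + 5} \left(-8\right) 3 = - 18 \frac{1}{24 + 5} \left(-8\right) 3 = - 18 \cdot \frac{1}{29} \left(-8\right) 3 = - 18 \left(\left(- \frac{8}{29}\right) 3\right) = \left(-18\right) \left(- \frac{24}{29}\right) = \frac{432}{29}$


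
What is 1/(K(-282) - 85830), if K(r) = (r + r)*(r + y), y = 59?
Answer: 1/39942 ≈ 2.5036e-5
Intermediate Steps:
K(r) = 2*r*(59 + r) (K(r) = (r + r)*(r + 59) = (2*r)*(59 + r) = 2*r*(59 + r))
1/(K(-282) - 85830) = 1/(2*(-282)*(59 - 282) - 85830) = 1/(2*(-282)*(-223) - 85830) = 1/(125772 - 85830) = 1/39942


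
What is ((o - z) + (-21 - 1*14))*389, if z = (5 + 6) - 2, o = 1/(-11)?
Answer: -188665/11 ≈ -17151.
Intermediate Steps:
o = -1/11 ≈ -0.090909
z = 9 (z = 11 - 2 = 9)
((o - z) + (-21 - 1*14))*389 = ((-1/11 - 1*9) + (-21 - 1*14))*389 = ((-1/11 - 9) + (-21 - 14))*389 = (-100/11 - 35)*389 = -485/11*389 = -188665/11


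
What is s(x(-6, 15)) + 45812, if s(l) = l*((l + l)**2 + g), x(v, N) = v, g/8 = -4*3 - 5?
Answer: 45764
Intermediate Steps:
g = -136 (g = 8*(-4*3 - 5) = 8*(-12 - 5) = 8*(-17) = -136)
s(l) = l*(-136 + 4*l**2) (s(l) = l*((l + l)**2 - 136) = l*((2*l)**2 - 136) = l*(4*l**2 - 136) = l*(-136 + 4*l**2))
s(x(-6, 15)) + 45812 = 4*(-6)*(-34 + (-6)**2) + 45812 = 4*(-6)*(-34 + 36) + 45812 = 4*(-6)*2 + 45812 = -48 + 45812 = 45764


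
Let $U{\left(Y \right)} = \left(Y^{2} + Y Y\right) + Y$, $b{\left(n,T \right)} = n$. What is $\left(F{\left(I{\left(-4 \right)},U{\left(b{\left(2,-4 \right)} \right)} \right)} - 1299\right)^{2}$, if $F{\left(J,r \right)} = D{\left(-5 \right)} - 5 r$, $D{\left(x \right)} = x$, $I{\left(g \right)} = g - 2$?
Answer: $1833316$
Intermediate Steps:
$I{\left(g \right)} = -2 + g$
$U{\left(Y \right)} = Y + 2 Y^{2}$ ($U{\left(Y \right)} = \left(Y^{2} + Y^{2}\right) + Y = 2 Y^{2} + Y = Y + 2 Y^{2}$)
$F{\left(J,r \right)} = -5 - 5 r$
$\left(F{\left(I{\left(-4 \right)},U{\left(b{\left(2,-4 \right)} \right)} \right)} - 1299\right)^{2} = \left(\left(-5 - 5 \cdot 2 \left(1 + 2 \cdot 2\right)\right) - 1299\right)^{2} = \left(\left(-5 - 5 \cdot 2 \left(1 + 4\right)\right) - 1299\right)^{2} = \left(\left(-5 - 5 \cdot 2 \cdot 5\right) - 1299\right)^{2} = \left(\left(-5 - 50\right) - 1299\right)^{2} = \left(-55 - 1299\right)^{2} = \left(-1354\right)^{2} = 1833316$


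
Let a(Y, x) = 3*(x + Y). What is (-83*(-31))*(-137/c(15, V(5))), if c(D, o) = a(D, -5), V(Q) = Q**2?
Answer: -352501/30 ≈ -11750.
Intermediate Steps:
a(Y, x) = 3*Y + 3*x (a(Y, x) = 3*(Y + x) = 3*Y + 3*x)
c(D, o) = -15 + 3*D (c(D, o) = 3*D + 3*(-5) = 3*D - 15 = -15 + 3*D)
(-83*(-31))*(-137/c(15, V(5))) = (-83*(-31))*(-137/(-15 + 3*15)) = 2573*(-137/(-15 + 45)) = 2573*(-137/30) = -352501/30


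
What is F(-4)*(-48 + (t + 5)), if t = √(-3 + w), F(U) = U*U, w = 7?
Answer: -656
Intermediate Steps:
F(U) = U²
t = 2 (t = √(-3 + 7) = √4 = 2)
F(-4)*(-48 + (t + 5)) = (-4)²*(-48 + (2 + 5)) = 16*(-48 + 7) = 16*(-41) = -656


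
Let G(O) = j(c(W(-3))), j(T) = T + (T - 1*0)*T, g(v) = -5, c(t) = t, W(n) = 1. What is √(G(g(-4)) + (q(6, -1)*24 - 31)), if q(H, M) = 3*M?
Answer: I*√101 ≈ 10.05*I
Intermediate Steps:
j(T) = T + T² (j(T) = T + (T + 0)*T = T + T*T = T + T²)
G(O) = 2 (G(O) = 1*(1 + 1) = 1*2 = 2)
√(G(g(-4)) + (q(6, -1)*24 - 31)) = √(2 + ((3*(-1))*24 - 31)) = √(2 + (-3*24 - 31)) = √(2 + (-72 - 31)) = √(2 - 103) = √(-101) = I*√101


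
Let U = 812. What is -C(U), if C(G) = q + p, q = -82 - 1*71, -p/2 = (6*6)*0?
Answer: 153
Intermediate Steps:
p = 0 (p = -2*6*6*0 = -72*0 = -2*0 = 0)
q = -153 (q = -82 - 71 = -153)
C(G) = -153 (C(G) = -153 + 0 = -153)
-C(U) = -1*(-153) = 153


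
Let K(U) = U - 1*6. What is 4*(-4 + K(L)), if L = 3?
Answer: -28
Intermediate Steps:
K(U) = -6 + U (K(U) = U - 6 = -6 + U)
4*(-4 + K(L)) = 4*(-4 + (-6 + 3)) = 4*(-4 - 3) = 4*(-7) = -28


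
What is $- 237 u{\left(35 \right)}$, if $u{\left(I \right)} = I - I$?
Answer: $0$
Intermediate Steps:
$u{\left(I \right)} = 0$
$- 237 u{\left(35 \right)} = \left(-237\right) 0 = 0$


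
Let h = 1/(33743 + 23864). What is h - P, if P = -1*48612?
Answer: 2800391485/57607 ≈ 48612.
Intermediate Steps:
h = 1/57607 ≈ 1.7359e-5
P = -48612
h - P = 1/57607 - 1*(-48612) = 1/57607 + 48612 = 2800391485/57607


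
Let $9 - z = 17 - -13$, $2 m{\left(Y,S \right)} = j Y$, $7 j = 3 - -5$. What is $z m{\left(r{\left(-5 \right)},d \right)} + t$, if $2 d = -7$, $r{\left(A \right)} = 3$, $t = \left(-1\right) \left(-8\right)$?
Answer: $-28$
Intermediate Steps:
$t = 8$
$j = \frac{8}{7}$ ($j = \frac{3 - -5}{7} = \frac{3 + 5}{7} = \frac{1}{7} \cdot 8 = \frac{8}{7} \approx 1.1429$)
$d = - \frac{7}{2}$ ($d = \frac{1}{2} \left(-7\right) = - \frac{7}{2} \approx -3.5$)
$m{\left(Y,S \right)} = \frac{4 Y}{7}$ ($m{\left(Y,S \right)} = \frac{\frac{8}{7} Y}{2} = \frac{4 Y}{7}$)
$z = -21$ ($z = 9 - \left(17 - -13\right) = 9 - \left(17 + 13\right) = 9 - 30 = -21$)
$z m{\left(r{\left(-5 \right)},d \right)} + t = - 21 \cdot \frac{4}{7} \cdot 3 + 8 = \left(-21\right) \frac{12}{7} + 8 = -36 + 8 = -28$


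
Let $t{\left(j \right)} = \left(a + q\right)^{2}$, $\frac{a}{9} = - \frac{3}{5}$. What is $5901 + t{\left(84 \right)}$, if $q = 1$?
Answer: $\frac{148009}{25} \approx 5920.4$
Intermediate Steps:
$a = - \frac{27}{5}$ ($a = 9 \left(- \frac{3}{5}\right) = - \frac{27}{5} \approx -5.4$)
$t{\left(j \right)} = \frac{484}{25}$ ($t{\left(j \right)} = \left(- \frac{27}{5} + 1\right)^{2} = \left(- \frac{22}{5}\right)^{2} = \frac{484}{25}$)
$5901 + t{\left(84 \right)} = 5901 + \frac{484}{25} = \frac{148009}{25}$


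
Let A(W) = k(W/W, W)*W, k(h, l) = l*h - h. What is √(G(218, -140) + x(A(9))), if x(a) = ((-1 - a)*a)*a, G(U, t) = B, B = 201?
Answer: 7*I*√7719 ≈ 615.0*I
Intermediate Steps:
k(h, l) = -h + h*l (k(h, l) = h*l - h = -h + h*l)
G(U, t) = 201
A(W) = W*(-1 + W) (A(W) = ((W/W)*(-1 + W))*W = (1*(-1 + W))*W = (-1 + W)*W = W*(-1 + W))
x(a) = a²*(-1 - a) (x(a) = (a*(-1 - a))*a = a²*(-1 - a))
√(G(218, -140) + x(A(9))) = √(201 + (9*(-1 + 9))²*(-1 - 9*(-1 + 9))) = √(201 + (9*8)²*(-1 - 9*8)) = √(201 + 72²*(-1 - 1*72)) = √(201 + 5184*(-1 - 72)) = √(201 + 5184*(-73)) = √(201 - 378432) = √(-378231) = 7*I*√7719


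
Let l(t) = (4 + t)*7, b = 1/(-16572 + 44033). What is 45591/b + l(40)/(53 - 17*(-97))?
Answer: 1065430257955/851 ≈ 1.2520e+9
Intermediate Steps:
b = 1/27461 ≈ 3.6415e-5
l(t) = 28 + 7*t
45591/b + l(40)/(53 - 17*(-97)) = 45591/(1/27461) + (28 + 7*40)/(53 - 17*(-97)) = 45591*27461 + (28 + 280)/(53 + 1649) = 1251974451 + 308/1702 = 1251974451 + 308*(1/1702) = 1251974451 + 154/851 = 1065430257955/851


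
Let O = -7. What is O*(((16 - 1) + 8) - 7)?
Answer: -112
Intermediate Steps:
O*(((16 - 1) + 8) - 7) = -7*(((16 - 1) + 8) - 7) = -7*((15 + 8) - 7) = -7*(23 - 7) = -7*16 = -112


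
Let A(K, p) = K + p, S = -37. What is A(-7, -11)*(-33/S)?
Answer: -594/37 ≈ -16.054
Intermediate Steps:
A(-7, -11)*(-33/S) = (-7 - 11)*(-33/(-37)) = -(-594)*(-1)/37 = -18*33/37 = -594/37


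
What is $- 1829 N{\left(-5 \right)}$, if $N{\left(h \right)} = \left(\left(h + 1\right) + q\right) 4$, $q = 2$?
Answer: $14632$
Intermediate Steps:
$N{\left(h \right)} = 12 + 4 h$ ($N{\left(h \right)} = \left(\left(h + 1\right) + 2\right) 4 = \left(\left(1 + h\right) + 2\right) 4 = \left(3 + h\right) 4 = 12 + 4 h$)
$- 1829 N{\left(-5 \right)} = - 1829 \left(12 + 4 \left(-5\right)\right) = - 1829 \left(12 - 20\right) = \left(-1829\right) \left(-8\right) = 14632$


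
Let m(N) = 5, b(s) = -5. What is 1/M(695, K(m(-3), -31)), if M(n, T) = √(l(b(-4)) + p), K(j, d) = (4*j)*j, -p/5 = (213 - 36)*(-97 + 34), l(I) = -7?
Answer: √13937/27874 ≈ 0.0042353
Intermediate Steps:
p = 55755 (p = -5*(213 - 36)*(-97 + 34) = -885*(-63) = -5*(-11151) = 55755)
K(j, d) = 4*j²
M(n, T) = 2*√13937 (M(n, T) = √(-7 + 55755) = √55748 = 2*√13937)
1/M(695, K(m(-3), -31)) = 1/(2*√13937) = √13937/27874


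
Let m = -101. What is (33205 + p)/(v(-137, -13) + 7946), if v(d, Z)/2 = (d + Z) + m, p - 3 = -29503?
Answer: 3705/7444 ≈ 0.49772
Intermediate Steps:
p = -29500 (p = 3 - 29503 = -29500)
v(d, Z) = -202 + 2*Z + 2*d (v(d, Z) = 2*((d + Z) - 101) = 2*((Z + d) - 101) = 2*(-101 + Z + d) = -202 + 2*Z + 2*d)
(33205 + p)/(v(-137, -13) + 7946) = (33205 - 29500)/((-202 + 2*(-13) + 2*(-137)) + 7946) = 3705/((-202 - 26 - 274) + 7946) = 3705/(-502 + 7946) = 3705/7444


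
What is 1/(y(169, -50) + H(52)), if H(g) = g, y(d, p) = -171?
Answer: -1/119 ≈ -0.0084034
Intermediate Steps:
1/(y(169, -50) + H(52)) = 1/(-171 + 52) = 1/(-119) = -1/119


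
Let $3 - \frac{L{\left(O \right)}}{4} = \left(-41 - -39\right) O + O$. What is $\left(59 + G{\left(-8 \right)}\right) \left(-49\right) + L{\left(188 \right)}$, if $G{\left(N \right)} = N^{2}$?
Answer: $-5263$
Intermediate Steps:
$L{\left(O \right)} = 12 + 4 O$ ($L{\left(O \right)} = 12 - 4 \left(\left(-41 - -39\right) O + O\right) = 12 - 4 \left(\left(-41 + 39\right) O + O\right) = 12 - 4 \left(- 2 O + O\right) = 12 - 4 \left(- O\right) = 12 + 4 O$)
$\left(59 + G{\left(-8 \right)}\right) \left(-49\right) + L{\left(188 \right)} = \left(59 + \left(-8\right)^{2}\right) \left(-49\right) + \left(12 + 4 \cdot 188\right) = \left(59 + 64\right) \left(-49\right) + \left(12 + 752\right) = 123 \left(-49\right) + 764 = -6027 + 764 = -5263$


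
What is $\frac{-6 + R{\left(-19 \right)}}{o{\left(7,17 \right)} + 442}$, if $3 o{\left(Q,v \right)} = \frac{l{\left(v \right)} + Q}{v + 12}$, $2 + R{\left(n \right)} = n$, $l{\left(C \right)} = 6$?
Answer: $- \frac{2349}{38467} \approx -0.061065$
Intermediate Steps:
$R{\left(n \right)} = -2 + n$
$o{\left(Q,v \right)} = \frac{6 + Q}{3 \left(12 + v\right)}$ ($o{\left(Q,v \right)} = \frac{\left(6 + Q\right) \frac{1}{v + 12}}{3} = \frac{\left(6 + Q\right) \frac{1}{12 + v}}{3} = \frac{\frac{1}{12 + v} \left(6 + Q\right)}{3} = \frac{6 + Q}{3 \left(12 + v\right)}$)
$\frac{-6 + R{\left(-19 \right)}}{o{\left(7,17 \right)} + 442} = \frac{-6 - 21}{\frac{6 + 7}{3 \left(12 + 17\right)} + 442} = \frac{-6 - 21}{\frac{1}{3} \cdot \frac{1}{29} \cdot 13 + 442} = - \frac{27}{\frac{1}{3} \cdot \frac{1}{29} \cdot 13 + 442} = - \frac{27}{\frac{13}{87} + 442} = - \frac{27}{\frac{38467}{87}} = \left(-27\right) \frac{87}{38467} = - \frac{2349}{38467}$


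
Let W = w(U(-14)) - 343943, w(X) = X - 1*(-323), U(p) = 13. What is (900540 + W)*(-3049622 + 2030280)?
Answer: -567705198086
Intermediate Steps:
w(X) = 323 + X (w(X) = X + 323 = 323 + X)
W = -343607 (W = (323 + 13) - 343943 = 336 - 343943 = -343607)
(900540 + W)*(-3049622 + 2030280) = (900540 - 343607)*(-3049622 + 2030280) = 556933*(-1019342) = -567705198086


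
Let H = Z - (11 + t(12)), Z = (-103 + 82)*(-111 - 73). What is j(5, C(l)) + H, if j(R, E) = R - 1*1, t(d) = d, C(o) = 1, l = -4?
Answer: 3845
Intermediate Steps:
j(R, E) = -1 + R (j(R, E) = R - 1 = -1 + R)
Z = 3864 (Z = -21*(-184) = 3864)
H = 3841 (H = 3864 - (11 + 12) = 3864 - 1*23 = 3864 - 23 = 3841)
j(5, C(l)) + H = (-1 + 5) + 3841 = 4 + 3841 = 3845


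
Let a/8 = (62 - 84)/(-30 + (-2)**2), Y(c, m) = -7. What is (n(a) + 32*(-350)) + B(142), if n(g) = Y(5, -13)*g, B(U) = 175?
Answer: -143941/13 ≈ -11072.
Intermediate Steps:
a = 88/13 (a = 8*((62 - 84)/(-30 + (-2)**2)) = 8*(-22/(-30 + 4)) = 8*(-22/(-26)) = 8*(-22*(-1/26)) = 8*(11/13) = 88/13 ≈ 6.7692)
n(g) = -7*g
(n(a) + 32*(-350)) + B(142) = (-7*88/13 + 32*(-350)) + 175 = (-616/13 - 11200) + 175 = -146216/13 + 175 = -143941/13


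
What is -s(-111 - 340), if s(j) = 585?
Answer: -585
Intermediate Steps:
-s(-111 - 340) = -1*585 = -585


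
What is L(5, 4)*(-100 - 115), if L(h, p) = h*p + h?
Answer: -5375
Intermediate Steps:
L(h, p) = h + h*p
L(5, 4)*(-100 - 115) = (5*(1 + 4))*(-100 - 115) = (5*5)*(-215) = 25*(-215) = -5375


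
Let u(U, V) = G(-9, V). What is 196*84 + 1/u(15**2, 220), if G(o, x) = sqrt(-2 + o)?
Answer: 16464 - I*sqrt(11)/11 ≈ 16464.0 - 0.30151*I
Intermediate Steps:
u(U, V) = I*sqrt(11) (u(U, V) = sqrt(-2 - 9) = sqrt(-11) = I*sqrt(11))
196*84 + 1/u(15**2, 220) = 196*84 + 1/(I*sqrt(11)) = 16464 - I*sqrt(11)/11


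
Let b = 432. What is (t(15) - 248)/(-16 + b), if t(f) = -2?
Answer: -125/208 ≈ -0.60096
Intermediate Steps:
(t(15) - 248)/(-16 + b) = (-2 - 248)/(-16 + 432) = -250/416 = -250*1/416 = -125/208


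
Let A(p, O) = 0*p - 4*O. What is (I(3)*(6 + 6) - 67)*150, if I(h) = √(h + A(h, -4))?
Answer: -10050 + 1800*√19 ≈ -2204.0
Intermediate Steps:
A(p, O) = -4*O (A(p, O) = 0 - 4*O = -4*O)
I(h) = √(16 + h) (I(h) = √(h - 4*(-4)) = √(h + 16) = √(16 + h))
(I(3)*(6 + 6) - 67)*150 = (√(16 + 3)*(6 + 6) - 67)*150 = (√19*12 - 67)*150 = (12*√19 - 67)*150 = (-67 + 12*√19)*150 = -10050 + 1800*√19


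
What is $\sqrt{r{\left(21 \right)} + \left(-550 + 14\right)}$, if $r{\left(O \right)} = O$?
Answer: $i \sqrt{515} \approx 22.694 i$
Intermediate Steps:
$\sqrt{r{\left(21 \right)} + \left(-550 + 14\right)} = \sqrt{21 + \left(-550 + 14\right)} = \sqrt{21 - 536} = \sqrt{-515} = i \sqrt{515}$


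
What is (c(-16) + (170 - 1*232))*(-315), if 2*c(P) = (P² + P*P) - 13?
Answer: -118125/2 ≈ -59063.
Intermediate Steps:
c(P) = -13/2 + P² (c(P) = ((P² + P*P) - 13)/2 = ((P² + P²) - 13)/2 = (2*P² - 13)/2 = (-13 + 2*P²)/2 = -13/2 + P²)
(c(-16) + (170 - 1*232))*(-315) = ((-13/2 + (-16)²) + (170 - 1*232))*(-315) = ((-13/2 + 256) + (170 - 232))*(-315) = (499/2 - 62)*(-315) = (375/2)*(-315) = -118125/2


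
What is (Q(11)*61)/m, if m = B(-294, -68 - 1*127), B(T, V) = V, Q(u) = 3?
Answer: -61/65 ≈ -0.93846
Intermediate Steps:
m = -195 (m = -68 - 1*127 = -68 - 127 = -195)
(Q(11)*61)/m = (3*61)/(-195) = 183*(-1/195) = -61/65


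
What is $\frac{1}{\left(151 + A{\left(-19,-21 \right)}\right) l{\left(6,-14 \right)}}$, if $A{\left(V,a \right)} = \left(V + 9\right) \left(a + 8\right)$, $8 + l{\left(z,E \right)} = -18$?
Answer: $- \frac{1}{7306} \approx -0.00013687$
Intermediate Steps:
$l{\left(z,E \right)} = -26$ ($l{\left(z,E \right)} = -8 - 18 = -26$)
$A{\left(V,a \right)} = \left(8 + a\right) \left(9 + V\right)$ ($A{\left(V,a \right)} = \left(9 + V\right) \left(8 + a\right) = \left(8 + a\right) \left(9 + V\right)$)
$\frac{1}{\left(151 + A{\left(-19,-21 \right)}\right) l{\left(6,-14 \right)}} = \frac{1}{\left(151 + \left(72 + 8 \left(-19\right) + 9 \left(-21\right) - -399\right)\right) \left(-26\right)} = \frac{1}{\left(151 + \left(72 - 152 - 189 + 399\right)\right) \left(-26\right)} = \frac{1}{\left(151 + 130\right) \left(-26\right)} = \frac{1}{281 \left(-26\right)} = \frac{1}{-7306} = - \frac{1}{7306}$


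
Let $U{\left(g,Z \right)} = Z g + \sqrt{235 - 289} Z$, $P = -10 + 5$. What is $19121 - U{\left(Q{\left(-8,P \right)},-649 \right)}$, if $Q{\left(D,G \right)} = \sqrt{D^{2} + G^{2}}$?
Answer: $19121 + 649 \sqrt{89} + 1947 i \sqrt{6} \approx 25244.0 + 4769.2 i$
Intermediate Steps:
$P = -5$
$U{\left(g,Z \right)} = Z g + 3 i Z \sqrt{6}$ ($U{\left(g,Z \right)} = Z g + \sqrt{-54} Z = Z g + 3 i \sqrt{6} Z = Z g + 3 i Z \sqrt{6}$)
$19121 - U{\left(Q{\left(-8,P \right)},-649 \right)} = 19121 - - 649 \left(\sqrt{\left(-8\right)^{2} + \left(-5\right)^{2}} + 3 i \sqrt{6}\right) = 19121 - - 649 \left(\sqrt{64 + 25} + 3 i \sqrt{6}\right) = 19121 - - 649 \left(\sqrt{89} + 3 i \sqrt{6}\right) = 19121 - \left(- 649 \sqrt{89} - 1947 i \sqrt{6}\right) = 19121 + \left(649 \sqrt{89} + 1947 i \sqrt{6}\right) = 19121 + 649 \sqrt{89} + 1947 i \sqrt{6}$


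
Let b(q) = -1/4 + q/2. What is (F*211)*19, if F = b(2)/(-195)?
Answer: -4009/260 ≈ -15.419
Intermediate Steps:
b(q) = -¼ + q/2 (b(q) = -1*¼ + q*(½) = -¼ + q/2)
F = -1/260 (F = (-¼ + (½)*2)/(-195) = (-¼ + 1)*(-1/195) = (¾)*(-1/195) = -1/260 ≈ -0.0038462)
(F*211)*19 = -1/260*211*19 = -211/260*19 = -4009/260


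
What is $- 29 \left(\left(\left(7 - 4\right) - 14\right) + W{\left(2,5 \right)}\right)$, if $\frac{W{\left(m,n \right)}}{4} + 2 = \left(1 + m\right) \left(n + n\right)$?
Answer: $-2929$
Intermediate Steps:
$W{\left(m,n \right)} = -8 + 8 n \left(1 + m\right)$ ($W{\left(m,n \right)} = -8 + 4 \left(1 + m\right) \left(n + n\right) = -8 + 4 \left(1 + m\right) 2 n = -8 + 4 \cdot 2 n \left(1 + m\right) = -8 + 8 n \left(1 + m\right)$)
$- 29 \left(\left(\left(7 - 4\right) - 14\right) + W{\left(2,5 \right)}\right) = - 29 \left(\left(\left(7 - 4\right) - 14\right) + \left(-8 + 8 \cdot 5 + 8 \cdot 2 \cdot 5\right)\right) = - 29 \left(\left(3 - 14\right) + \left(-8 + 40 + 80\right)\right) = - 29 \left(-11 + 112\right) = \left(-29\right) 101 = -2929$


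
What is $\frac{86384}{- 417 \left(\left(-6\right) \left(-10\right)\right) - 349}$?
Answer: $- \frac{86384}{25369} \approx -3.4051$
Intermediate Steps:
$\frac{86384}{- 417 \left(\left(-6\right) \left(-10\right)\right) - 349} = \frac{86384}{\left(-417\right) 60 - 349} = \frac{86384}{-25020 - 349} = \frac{86384}{-25369} = 86384 \left(- \frac{1}{25369}\right) = - \frac{86384}{25369}$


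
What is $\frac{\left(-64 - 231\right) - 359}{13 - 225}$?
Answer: $\frac{327}{106} \approx 3.0849$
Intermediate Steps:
$\frac{\left(-64 - 231\right) - 359}{13 - 225} = \frac{\left(-64 - 231\right) - 359}{-212} = \left(-295 - 359\right) \left(- \frac{1}{212}\right) = \left(-654\right) \left(- \frac{1}{212}\right) = \frac{327}{106}$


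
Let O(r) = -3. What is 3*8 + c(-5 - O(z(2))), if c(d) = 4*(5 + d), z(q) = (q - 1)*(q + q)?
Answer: 36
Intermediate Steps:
z(q) = 2*q*(-1 + q) (z(q) = (-1 + q)*(2*q) = 2*q*(-1 + q))
c(d) = 20 + 4*d
3*8 + c(-5 - O(z(2))) = 3*8 + (20 + 4*(-5 - 1*(-3))) = 24 + (20 + 4*(-5 + 3)) = 24 + (20 + 4*(-2)) = 24 + (20 - 8) = 24 + 12 = 36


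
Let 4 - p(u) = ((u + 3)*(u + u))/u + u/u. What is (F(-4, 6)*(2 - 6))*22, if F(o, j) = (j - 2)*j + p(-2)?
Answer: -2200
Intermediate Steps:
p(u) = -3 - 2*u (p(u) = 4 - (((u + 3)*(u + u))/u + u/u) = 4 - (((3 + u)*(2*u))/u + 1) = 4 - ((2*u*(3 + u))/u + 1) = 4 - ((6 + 2*u) + 1) = 4 - (7 + 2*u) = 4 + (-7 - 2*u) = -3 - 2*u)
F(o, j) = 1 + j*(-2 + j) (F(o, j) = (j - 2)*j + (-3 - 2*(-2)) = (-2 + j)*j + (-3 + 4) = j*(-2 + j) + 1 = 1 + j*(-2 + j))
(F(-4, 6)*(2 - 6))*22 = ((1 + 6² - 2*6)*(2 - 6))*22 = ((1 + 36 - 12)*(-4))*22 = (25*(-4))*22 = -100*22 = -2200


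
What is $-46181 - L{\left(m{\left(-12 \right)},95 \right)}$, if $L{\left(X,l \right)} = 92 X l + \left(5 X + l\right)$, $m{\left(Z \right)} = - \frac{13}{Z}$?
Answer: $- \frac{222999}{4} \approx -55750.0$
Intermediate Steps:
$L{\left(X,l \right)} = l + 5 X + 92 X l$ ($L{\left(X,l \right)} = 92 X l + \left(l + 5 X\right) = l + 5 X + 92 X l$)
$-46181 - L{\left(m{\left(-12 \right)},95 \right)} = -46181 - \left(95 + 5 \left(- \frac{13}{-12}\right) + 92 \left(- \frac{13}{-12}\right) 95\right) = -46181 - \left(95 + 5 \left(\left(-13\right) \left(- \frac{1}{12}\right)\right) + 92 \left(\left(-13\right) \left(- \frac{1}{12}\right)\right) 95\right) = -46181 - \left(95 + 5 \cdot \frac{13}{12} + 92 \cdot \frac{13}{12} \cdot 95\right) = -46181 - \left(95 + \frac{65}{12} + \frac{28405}{3}\right) = -46181 - \frac{38275}{4} = - \frac{222999}{4}$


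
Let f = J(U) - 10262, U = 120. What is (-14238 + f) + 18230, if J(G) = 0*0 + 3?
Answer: -6267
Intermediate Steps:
J(G) = 3 (J(G) = 0 + 3 = 3)
f = -10259 (f = 3 - 10262 = -10259)
(-14238 + f) + 18230 = (-14238 - 10259) + 18230 = -24497 + 18230 = -6267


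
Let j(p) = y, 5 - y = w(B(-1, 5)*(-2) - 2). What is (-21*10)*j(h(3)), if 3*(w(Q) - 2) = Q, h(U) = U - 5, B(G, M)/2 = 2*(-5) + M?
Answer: 630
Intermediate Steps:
B(G, M) = -20 + 2*M (B(G, M) = 2*(2*(-5) + M) = 2*(-10 + M) = -20 + 2*M)
h(U) = -5 + U
w(Q) = 2 + Q/3
y = -3 (y = 5 - (2 + ((-20 + 2*5)*(-2) - 2)/3) = 5 - (2 + ((-20 + 10)*(-2) - 2)/3) = 5 - (2 + (-10*(-2) - 2)/3) = 5 - (2 + (20 - 2)/3) = 5 - (2 + (⅓)*18) = 5 - (2 + 6) = 5 - 1*8 = 5 - 8 = -3)
j(p) = -3
(-21*10)*j(h(3)) = -21*10*(-3) = -210*(-3) = 630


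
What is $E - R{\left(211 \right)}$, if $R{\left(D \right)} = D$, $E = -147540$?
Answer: $-147751$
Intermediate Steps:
$E - R{\left(211 \right)} = -147540 - 211 = -147751$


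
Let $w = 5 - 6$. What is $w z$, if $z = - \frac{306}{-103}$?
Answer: $- \frac{306}{103} \approx -2.9709$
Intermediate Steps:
$w = -1$ ($w = 5 - 6 = -1$)
$z = \frac{306}{103}$ ($z = \left(-306\right) \left(- \frac{1}{103}\right) = \frac{306}{103} \approx 2.9709$)
$w z = \left(-1\right) \frac{306}{103} = - \frac{306}{103}$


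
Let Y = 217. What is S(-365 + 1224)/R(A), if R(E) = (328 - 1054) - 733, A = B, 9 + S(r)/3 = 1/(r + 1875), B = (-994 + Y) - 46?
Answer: 73815/3988906 ≈ 0.018505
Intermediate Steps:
B = -823 (B = (-994 + 217) - 46 = -777 - 46 = -823)
S(r) = -27 + 3/(1875 + r) (S(r) = -27 + 3/(r + 1875) = -27 + 3/(1875 + r))
A = -823
R(E) = -1459 (R(E) = -726 - 733 = -1459)
S(-365 + 1224)/R(A) = (3*(-16874 - 9*(-365 + 1224))/(1875 + (-365 + 1224)))/(-1459) = (3*(-16874 - 9*859)/(1875 + 859))*(-1/1459) = (3*(-16874 - 7731)/2734)*(-1/1459) = (3*(1/2734)*(-24605))*(-1/1459) = -73815/2734*(-1/1459) = 73815/3988906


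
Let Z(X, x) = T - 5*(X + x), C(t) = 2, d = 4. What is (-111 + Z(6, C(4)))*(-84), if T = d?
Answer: 12348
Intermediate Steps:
T = 4
Z(X, x) = 4 - 5*X - 5*x (Z(X, x) = 4 - 5*(X + x) = 4 + (-5*X - 5*x) = 4 - 5*X - 5*x)
(-111 + Z(6, C(4)))*(-84) = (-111 + (4 - 5*6 - 5*2))*(-84) = (-111 + (4 - 30 - 10))*(-84) = (-111 - 36)*(-84) = -147*(-84) = 12348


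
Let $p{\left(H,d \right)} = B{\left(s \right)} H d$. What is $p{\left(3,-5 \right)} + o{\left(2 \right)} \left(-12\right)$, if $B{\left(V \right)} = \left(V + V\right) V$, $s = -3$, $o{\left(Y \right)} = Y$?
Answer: $-294$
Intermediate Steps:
$B{\left(V \right)} = 2 V^{2}$ ($B{\left(V \right)} = 2 V V = 2 V^{2}$)
$p{\left(H,d \right)} = 18 H d$ ($p{\left(H,d \right)} = 2 \left(-3\right)^{2} H d = 2 \cdot 9 H d = 18 H d$)
$p{\left(3,-5 \right)} + o{\left(2 \right)} \left(-12\right) = 18 \cdot 3 \left(-5\right) + 2 \left(-12\right) = -270 - 24 = -294$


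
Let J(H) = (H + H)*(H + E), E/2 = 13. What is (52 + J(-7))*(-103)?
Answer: 22042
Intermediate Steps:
E = 26 (E = 2*13 = 26)
J(H) = 2*H*(26 + H) (J(H) = (H + H)*(H + 26) = (2*H)*(26 + H) = 2*H*(26 + H))
(52 + J(-7))*(-103) = (52 + 2*(-7)*(26 - 7))*(-103) = (52 + 2*(-7)*19)*(-103) = (52 - 266)*(-103) = -214*(-103) = 22042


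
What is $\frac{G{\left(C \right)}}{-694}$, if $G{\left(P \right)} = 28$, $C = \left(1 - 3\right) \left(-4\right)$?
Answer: $- \frac{14}{347} \approx -0.040346$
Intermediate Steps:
$C = 8$ ($C = \left(1 - 3\right) \left(-4\right) = \left(-2\right) \left(-4\right) = 8$)
$\frac{G{\left(C \right)}}{-694} = \frac{28}{-694} = 28 \left(- \frac{1}{694}\right) = - \frac{14}{347}$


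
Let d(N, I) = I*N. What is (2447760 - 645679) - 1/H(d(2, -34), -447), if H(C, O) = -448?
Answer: 807332289/448 ≈ 1.8021e+6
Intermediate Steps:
(2447760 - 645679) - 1/H(d(2, -34), -447) = (2447760 - 645679) - 1/(-448) = 1802081 - 1*(-1/448) = 1802081 + 1/448 = 807332289/448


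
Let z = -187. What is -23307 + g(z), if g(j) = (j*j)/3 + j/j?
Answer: -34949/3 ≈ -11650.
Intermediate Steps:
g(j) = 1 + j²/3 (g(j) = j²*(⅓) + 1 = j²/3 + 1 = 1 + j²/3)
-23307 + g(z) = -23307 + (1 + (⅓)*(-187)²) = -23307 + (1 + (⅓)*34969) = -23307 + (1 + 34969/3) = -23307 + 34972/3 = -34949/3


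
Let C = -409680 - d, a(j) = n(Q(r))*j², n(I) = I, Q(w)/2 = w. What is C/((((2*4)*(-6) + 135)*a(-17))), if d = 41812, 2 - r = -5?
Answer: -225746/176001 ≈ -1.2826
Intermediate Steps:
r = 7 (r = 2 - 1*(-5) = 2 + 5 = 7)
Q(w) = 2*w
a(j) = 14*j² (a(j) = (2*7)*j² = 14*j²)
C = -451492 (C = -409680 - 1*41812 = -409680 - 41812 = -451492)
C/((((2*4)*(-6) + 135)*a(-17))) = -451492*1/(4046*((2*4)*(-6) + 135)) = -451492*1/(4046*(8*(-6) + 135)) = -451492*1/(4046*(-48 + 135)) = -451492/(87*4046) = -451492/352002 = -451492*1/352002 = -225746/176001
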